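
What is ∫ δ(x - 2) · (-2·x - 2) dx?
-6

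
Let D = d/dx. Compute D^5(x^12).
95040 x^{7}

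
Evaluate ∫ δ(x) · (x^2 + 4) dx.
4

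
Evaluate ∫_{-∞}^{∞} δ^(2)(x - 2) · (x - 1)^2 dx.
2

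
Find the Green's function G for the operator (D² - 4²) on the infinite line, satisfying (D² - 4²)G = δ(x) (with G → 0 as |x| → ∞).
-\frac{e^{-4|x|}}{8}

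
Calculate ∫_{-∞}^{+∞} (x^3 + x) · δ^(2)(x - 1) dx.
6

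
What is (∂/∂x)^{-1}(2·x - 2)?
x^{2} - 2 x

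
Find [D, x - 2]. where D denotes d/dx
1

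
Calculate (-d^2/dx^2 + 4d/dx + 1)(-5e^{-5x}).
220 e^{- 5 x}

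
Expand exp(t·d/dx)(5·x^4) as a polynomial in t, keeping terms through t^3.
5 x \left(4 t^{3} + 6 t^{2} x + 4 t x^{2} + x^{3}\right)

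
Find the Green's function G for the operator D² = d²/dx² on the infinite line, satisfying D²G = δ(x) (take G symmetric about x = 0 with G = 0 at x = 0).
\frac{|x|}{2}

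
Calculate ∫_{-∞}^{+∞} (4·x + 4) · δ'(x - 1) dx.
-4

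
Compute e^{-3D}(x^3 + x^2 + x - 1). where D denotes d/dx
x^{3} - 8 x^{2} + 22 x - 22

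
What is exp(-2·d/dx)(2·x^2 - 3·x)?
2 x^{2} - 11 x + 14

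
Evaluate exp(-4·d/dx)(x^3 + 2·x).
x^{3} - 12 x^{2} + 50 x - 72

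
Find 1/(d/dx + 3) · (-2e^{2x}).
- \frac{2 e^{2 x}}{5}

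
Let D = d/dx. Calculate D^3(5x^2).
0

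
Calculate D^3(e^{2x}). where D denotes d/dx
8 e^{2 x}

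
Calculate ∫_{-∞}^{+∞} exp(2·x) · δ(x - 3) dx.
e^{6}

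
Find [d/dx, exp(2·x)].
2 e^{2 x}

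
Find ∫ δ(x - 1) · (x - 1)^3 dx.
0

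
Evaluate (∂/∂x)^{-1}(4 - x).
- \frac{x^{2}}{2} + 4 x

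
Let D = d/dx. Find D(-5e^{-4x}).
20 e^{- 4 x}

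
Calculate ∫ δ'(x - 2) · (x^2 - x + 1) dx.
-3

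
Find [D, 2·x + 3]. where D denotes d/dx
2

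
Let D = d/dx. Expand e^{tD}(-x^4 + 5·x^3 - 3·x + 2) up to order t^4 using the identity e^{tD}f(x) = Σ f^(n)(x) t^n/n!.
- t^{4} - t^{3} \left(4 x - 5\right) - 3 t^{2} x \left(2 x - 5\right) - t \left(4 x^{3} - 15 x^{2} + 3\right) - x^{4} + 5 x^{3} - 3 x + 2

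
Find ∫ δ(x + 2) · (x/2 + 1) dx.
0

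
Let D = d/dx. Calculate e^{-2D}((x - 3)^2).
x^{2} - 10 x + 25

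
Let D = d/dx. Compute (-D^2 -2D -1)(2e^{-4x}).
- 18 e^{- 4 x}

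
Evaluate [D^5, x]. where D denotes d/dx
5D^{4}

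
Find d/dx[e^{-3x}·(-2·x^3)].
6 x^{2} \left(x - 1\right) e^{- 3 x}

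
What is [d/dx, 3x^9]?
27 x^{8}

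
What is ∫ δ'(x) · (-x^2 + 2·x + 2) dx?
-2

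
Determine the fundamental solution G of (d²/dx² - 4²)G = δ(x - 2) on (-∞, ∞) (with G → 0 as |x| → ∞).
-\frac{e^{-4|x - 2|}}{8}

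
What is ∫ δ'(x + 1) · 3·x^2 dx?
6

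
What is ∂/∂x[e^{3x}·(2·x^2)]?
2 x \left(3 x + 2\right) e^{3 x}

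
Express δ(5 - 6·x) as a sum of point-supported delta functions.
\frac{\delta(x - 5/6)}{6}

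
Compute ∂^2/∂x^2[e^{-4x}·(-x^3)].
2 x \left(- 8 x^{2} + 12 x - 3\right) e^{- 4 x}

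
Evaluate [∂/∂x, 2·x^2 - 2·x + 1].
4 x - 2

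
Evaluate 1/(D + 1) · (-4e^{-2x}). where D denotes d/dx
4 e^{- 2 x}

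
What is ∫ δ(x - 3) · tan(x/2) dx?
\tan{\left(\frac{3}{2} \right)}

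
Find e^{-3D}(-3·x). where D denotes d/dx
9 - 3 x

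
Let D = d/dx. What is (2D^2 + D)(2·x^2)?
4 x + 8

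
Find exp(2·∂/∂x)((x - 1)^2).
x^{2} + 2 x + 1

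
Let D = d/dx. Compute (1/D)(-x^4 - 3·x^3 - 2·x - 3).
- \frac{x^{5}}{5} - \frac{3 x^{4}}{4} - x^{2} - 3 x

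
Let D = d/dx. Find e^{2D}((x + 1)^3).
x^{3} + 9 x^{2} + 27 x + 27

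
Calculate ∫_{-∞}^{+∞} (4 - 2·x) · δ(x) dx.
4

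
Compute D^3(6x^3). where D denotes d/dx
36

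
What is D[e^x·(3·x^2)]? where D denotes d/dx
3 x \left(x + 2\right) e^{x}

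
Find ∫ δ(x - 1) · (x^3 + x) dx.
2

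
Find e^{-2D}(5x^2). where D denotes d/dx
5 x^{2} - 20 x + 20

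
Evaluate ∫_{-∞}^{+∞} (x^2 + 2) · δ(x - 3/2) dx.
\frac{17}{4}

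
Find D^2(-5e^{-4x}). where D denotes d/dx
- 80 e^{- 4 x}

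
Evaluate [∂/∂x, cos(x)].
- \sin{\left(x \right)}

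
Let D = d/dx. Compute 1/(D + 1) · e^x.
\frac{e^{x}}{2}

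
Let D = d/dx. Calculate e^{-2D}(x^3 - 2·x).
x^{3} - 6 x^{2} + 10 x - 4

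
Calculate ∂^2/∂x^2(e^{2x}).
4 e^{2 x}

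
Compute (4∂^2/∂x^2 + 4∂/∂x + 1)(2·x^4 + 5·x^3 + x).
2 x^{4} + 37 x^{3} + 156 x^{2} + 121 x + 4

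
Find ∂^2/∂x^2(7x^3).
42 x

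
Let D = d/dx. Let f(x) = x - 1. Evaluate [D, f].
1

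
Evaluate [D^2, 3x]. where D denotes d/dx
6D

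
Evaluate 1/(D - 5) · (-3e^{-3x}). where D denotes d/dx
\frac{3 e^{- 3 x}}{8}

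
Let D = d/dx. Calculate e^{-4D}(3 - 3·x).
15 - 3 x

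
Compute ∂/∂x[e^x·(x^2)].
x \left(x + 2\right) e^{x}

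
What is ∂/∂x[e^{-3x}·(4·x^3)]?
12 x^{2} \left(1 - x\right) e^{- 3 x}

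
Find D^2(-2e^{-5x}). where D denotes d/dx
- 50 e^{- 5 x}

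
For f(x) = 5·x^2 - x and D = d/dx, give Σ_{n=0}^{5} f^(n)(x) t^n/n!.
5 t^{2} + t \left(10 x - 1\right) + 5 x^{2} - x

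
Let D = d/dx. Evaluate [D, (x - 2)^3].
3 \left(x - 2\right)^{2}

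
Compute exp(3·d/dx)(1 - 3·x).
- 3 x - 8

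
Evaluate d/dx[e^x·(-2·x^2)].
2 x \left(- x - 2\right) e^{x}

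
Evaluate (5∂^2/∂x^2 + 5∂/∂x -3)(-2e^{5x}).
- 294 e^{5 x}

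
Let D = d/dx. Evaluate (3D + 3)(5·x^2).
15 x \left(x + 2\right)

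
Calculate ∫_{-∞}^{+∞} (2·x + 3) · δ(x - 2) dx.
7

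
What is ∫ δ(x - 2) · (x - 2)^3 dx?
0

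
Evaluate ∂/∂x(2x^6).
12 x^{5}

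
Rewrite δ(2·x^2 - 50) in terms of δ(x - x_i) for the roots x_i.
\frac{\delta(x - 5) + \delta(x + 5)}{20}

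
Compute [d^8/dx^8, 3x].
24\frac{d^{7}}{dx^{7}}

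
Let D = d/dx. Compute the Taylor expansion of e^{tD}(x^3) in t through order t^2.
x \left(3 t^{2} + 3 t x + x^{2}\right)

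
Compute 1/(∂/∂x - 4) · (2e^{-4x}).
- \frac{e^{- 4 x}}{4}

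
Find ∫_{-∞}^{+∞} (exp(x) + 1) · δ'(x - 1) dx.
- e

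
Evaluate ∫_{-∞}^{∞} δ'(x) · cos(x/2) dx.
0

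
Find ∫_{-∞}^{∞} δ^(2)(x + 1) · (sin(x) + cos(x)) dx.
- \cos{\left(1 \right)} + \sin{\left(1 \right)}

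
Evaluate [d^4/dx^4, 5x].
20\frac{d^{3}}{dx^{3}}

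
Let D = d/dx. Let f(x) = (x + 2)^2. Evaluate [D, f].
2 x + 4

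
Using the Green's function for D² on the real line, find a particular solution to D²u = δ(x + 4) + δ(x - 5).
\frac{|x + 4|}{2} + \frac{|x - 5|}{2}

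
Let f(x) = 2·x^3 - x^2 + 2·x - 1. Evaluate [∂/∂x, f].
6 x^{2} - 2 x + 2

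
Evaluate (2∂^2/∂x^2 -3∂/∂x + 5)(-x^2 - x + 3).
- 5 x^{2} + x + 14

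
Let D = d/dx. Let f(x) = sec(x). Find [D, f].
\tan{\left(x \right)} \sec{\left(x \right)}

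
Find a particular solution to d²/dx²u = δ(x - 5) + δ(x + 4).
\frac{|x - 5|}{2} + \frac{|x + 4|}{2}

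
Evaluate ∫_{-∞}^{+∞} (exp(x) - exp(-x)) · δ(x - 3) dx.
2 \sinh{\left(3 \right)}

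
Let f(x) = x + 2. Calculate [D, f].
1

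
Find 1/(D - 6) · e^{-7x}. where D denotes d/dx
- \frac{e^{- 7 x}}{13}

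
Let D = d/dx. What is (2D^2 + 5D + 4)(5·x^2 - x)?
20 x^{2} + 46 x + 15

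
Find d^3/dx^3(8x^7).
1680 x^{4}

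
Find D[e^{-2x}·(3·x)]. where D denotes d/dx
3 \left(1 - 2 x\right) e^{- 2 x}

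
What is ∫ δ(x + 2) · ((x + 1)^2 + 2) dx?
3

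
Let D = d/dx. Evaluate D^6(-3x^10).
- 453600 x^{4}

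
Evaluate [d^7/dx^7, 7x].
49\frac{d^{6}}{dx^{6}}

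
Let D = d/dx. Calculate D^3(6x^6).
720 x^{3}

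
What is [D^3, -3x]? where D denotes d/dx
-9D^{2}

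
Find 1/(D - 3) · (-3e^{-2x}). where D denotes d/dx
\frac{3 e^{- 2 x}}{5}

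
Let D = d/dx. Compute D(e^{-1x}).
- e^{- x}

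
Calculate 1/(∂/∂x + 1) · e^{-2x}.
- e^{- 2 x}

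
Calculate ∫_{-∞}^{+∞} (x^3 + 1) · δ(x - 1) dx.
2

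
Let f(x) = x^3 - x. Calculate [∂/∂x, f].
3 x^{2} - 1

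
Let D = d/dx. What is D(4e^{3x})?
12 e^{3 x}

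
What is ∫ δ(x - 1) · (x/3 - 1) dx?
- \frac{2}{3}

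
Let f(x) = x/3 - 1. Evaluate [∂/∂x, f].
\frac{1}{3}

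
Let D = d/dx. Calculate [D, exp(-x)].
- e^{- x}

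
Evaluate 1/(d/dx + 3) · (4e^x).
e^{x}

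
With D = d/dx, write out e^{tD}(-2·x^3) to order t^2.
2 x \left(- 3 t^{2} - 3 t x - x^{2}\right)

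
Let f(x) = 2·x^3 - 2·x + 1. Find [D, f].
6 x^{2} - 2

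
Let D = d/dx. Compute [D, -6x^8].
- 48 x^{7}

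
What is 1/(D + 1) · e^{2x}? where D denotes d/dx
\frac{e^{2 x}}{3}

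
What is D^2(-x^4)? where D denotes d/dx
- 12 x^{2}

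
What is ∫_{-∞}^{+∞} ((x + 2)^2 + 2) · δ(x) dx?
6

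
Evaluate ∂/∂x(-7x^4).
- 28 x^{3}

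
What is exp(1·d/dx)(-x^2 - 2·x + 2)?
- x^{2} - 4 x - 1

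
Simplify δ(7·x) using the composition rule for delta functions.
\frac{\delta(x)}{7}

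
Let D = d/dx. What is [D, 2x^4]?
8 x^{3}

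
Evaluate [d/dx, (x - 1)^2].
2 x - 2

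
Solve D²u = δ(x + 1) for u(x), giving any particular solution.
\frac{|x + 1|}{2}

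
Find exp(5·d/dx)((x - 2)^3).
x^{3} + 9 x^{2} + 27 x + 27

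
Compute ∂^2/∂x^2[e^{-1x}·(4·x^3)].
4 x \left(x^{2} - 6 x + 6\right) e^{- x}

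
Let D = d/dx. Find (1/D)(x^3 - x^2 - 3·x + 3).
\frac{x^{4}}{4} - \frac{x^{3}}{3} - \frac{3 x^{2}}{2} + 3 x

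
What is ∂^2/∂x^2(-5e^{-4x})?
- 80 e^{- 4 x}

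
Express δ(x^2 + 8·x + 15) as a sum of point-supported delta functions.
\frac{\delta(x + 5) + \delta(x + 3)}{2}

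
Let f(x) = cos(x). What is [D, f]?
- \sin{\left(x \right)}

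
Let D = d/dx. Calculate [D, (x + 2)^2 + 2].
2 x + 4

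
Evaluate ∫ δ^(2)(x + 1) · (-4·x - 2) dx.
0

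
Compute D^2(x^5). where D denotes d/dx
20 x^{3}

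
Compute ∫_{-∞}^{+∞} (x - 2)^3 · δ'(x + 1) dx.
-27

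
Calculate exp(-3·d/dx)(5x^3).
5 x^{3} - 45 x^{2} + 135 x - 135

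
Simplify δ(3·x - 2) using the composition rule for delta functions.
\frac{\delta(x - 2/3)}{3}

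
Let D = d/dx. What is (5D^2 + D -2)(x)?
1 - 2 x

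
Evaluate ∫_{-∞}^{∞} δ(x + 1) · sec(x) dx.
\sec{\left(1 \right)}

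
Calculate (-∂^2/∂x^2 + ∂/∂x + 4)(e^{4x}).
- 8 e^{4 x}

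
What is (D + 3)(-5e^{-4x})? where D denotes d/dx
5 e^{- 4 x}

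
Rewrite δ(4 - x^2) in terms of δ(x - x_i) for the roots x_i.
\frac{\delta(x - 2) + \delta(x + 2)}{4}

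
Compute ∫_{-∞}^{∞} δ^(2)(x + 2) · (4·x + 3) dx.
0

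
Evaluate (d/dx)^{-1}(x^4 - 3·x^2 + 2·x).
\frac{x^{5}}{5} - x^{3} + x^{2}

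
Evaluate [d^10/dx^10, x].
10\frac{d^{9}}{dx^{9}}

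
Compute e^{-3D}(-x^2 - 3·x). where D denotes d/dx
x \left(3 - x\right)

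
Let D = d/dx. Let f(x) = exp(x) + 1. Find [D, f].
e^{x}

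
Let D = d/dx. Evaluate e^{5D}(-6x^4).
- 6 x^{4} - 120 x^{3} - 900 x^{2} - 3000 x - 3750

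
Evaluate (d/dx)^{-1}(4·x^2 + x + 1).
\frac{4 x^{3}}{3} + \frac{x^{2}}{2} + x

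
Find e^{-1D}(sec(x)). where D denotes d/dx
\sec{\left(x - 1 \right)}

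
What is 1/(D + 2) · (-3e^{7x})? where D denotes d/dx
- \frac{e^{7 x}}{3}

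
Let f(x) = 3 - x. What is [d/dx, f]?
-1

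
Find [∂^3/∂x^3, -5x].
-15\frac{d^{2}}{dx^{2}}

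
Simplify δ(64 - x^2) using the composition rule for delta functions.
\frac{\delta(x - 8) + \delta(x + 8)}{16}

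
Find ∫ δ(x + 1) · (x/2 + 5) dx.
\frac{9}{2}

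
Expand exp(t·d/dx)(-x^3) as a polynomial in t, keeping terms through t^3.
- t^{3} - 3 t^{2} x - 3 t x^{2} - x^{3}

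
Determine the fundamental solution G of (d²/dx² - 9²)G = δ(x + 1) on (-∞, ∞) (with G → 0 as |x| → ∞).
-\frac{e^{-9|x + 1|}}{18}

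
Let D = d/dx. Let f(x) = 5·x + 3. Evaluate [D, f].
5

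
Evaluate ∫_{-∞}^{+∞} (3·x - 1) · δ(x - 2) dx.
5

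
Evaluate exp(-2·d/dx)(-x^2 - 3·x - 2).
x \left(1 - x\right)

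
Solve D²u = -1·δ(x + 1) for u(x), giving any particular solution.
-\frac{|x + 1|}{2}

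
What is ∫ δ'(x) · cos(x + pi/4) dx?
\frac{\sqrt{2}}{2}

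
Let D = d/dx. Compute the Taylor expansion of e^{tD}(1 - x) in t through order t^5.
- t - x + 1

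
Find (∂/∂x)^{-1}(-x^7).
- \frac{x^{8}}{8}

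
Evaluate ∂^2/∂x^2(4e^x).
4 e^{x}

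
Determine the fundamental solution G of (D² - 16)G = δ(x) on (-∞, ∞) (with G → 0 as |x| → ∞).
-\frac{e^{-4|x|}}{8}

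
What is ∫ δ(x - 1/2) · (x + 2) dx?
\frac{5}{2}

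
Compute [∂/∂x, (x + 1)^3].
3 \left(x + 1\right)^{2}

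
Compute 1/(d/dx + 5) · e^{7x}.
\frac{e^{7 x}}{12}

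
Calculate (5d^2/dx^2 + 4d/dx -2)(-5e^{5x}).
- 715 e^{5 x}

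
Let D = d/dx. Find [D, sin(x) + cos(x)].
- \sin{\left(x \right)} + \cos{\left(x \right)}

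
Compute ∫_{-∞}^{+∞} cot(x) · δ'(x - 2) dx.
\frac{1}{\sin^{2}{\left(2 \right)}}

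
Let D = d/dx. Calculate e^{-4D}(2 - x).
6 - x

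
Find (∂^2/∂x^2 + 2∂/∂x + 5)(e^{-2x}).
5 e^{- 2 x}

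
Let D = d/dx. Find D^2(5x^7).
210 x^{5}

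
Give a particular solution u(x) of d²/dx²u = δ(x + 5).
\frac{|x + 5|}{2}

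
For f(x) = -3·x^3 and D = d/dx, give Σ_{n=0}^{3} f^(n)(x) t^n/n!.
- 3 t^{3} - 9 t^{2} x - 9 t x^{2} - 3 x^{3}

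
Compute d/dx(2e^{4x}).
8 e^{4 x}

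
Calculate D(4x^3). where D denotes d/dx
12 x^{2}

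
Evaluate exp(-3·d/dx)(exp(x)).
e^{x - 3}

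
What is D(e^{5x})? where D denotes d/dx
5 e^{5 x}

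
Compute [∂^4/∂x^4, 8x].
32\frac{d^{3}}{dx^{3}}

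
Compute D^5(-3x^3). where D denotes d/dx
0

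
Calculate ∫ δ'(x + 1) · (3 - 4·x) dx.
4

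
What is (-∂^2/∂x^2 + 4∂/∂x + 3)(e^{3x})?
6 e^{3 x}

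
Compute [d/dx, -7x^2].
- 14 x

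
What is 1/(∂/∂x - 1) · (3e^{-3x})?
- \frac{3 e^{- 3 x}}{4}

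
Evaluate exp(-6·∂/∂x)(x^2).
x^{2} - 12 x + 36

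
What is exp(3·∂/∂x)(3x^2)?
3 x^{2} + 18 x + 27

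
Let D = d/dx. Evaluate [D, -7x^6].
- 42 x^{5}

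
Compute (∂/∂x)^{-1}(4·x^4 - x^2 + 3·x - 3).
\frac{4 x^{5}}{5} - \frac{x^{3}}{3} + \frac{3 x^{2}}{2} - 3 x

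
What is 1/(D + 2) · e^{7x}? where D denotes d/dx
\frac{e^{7 x}}{9}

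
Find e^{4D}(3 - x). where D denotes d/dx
- x - 1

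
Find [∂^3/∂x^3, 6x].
18\frac{d^{2}}{dx^{2}}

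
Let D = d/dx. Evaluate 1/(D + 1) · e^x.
\frac{e^{x}}{2}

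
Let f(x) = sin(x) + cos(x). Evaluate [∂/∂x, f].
- \sin{\left(x \right)} + \cos{\left(x \right)}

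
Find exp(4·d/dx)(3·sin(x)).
3 \sin{\left(x + 4 \right)}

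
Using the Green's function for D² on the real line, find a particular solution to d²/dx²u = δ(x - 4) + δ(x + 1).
\frac{|x - 4|}{2} + \frac{|x + 1|}{2}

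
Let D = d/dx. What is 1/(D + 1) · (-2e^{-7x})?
\frac{e^{- 7 x}}{3}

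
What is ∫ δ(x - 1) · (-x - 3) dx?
-4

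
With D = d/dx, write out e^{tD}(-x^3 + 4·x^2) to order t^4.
- t^{3} - t^{2} \left(3 x - 4\right) - t x \left(3 x - 8\right) - x^{3} + 4 x^{2}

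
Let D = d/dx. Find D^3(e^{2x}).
8 e^{2 x}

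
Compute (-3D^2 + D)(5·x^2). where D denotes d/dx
10 x - 30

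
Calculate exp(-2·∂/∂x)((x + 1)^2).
x^{2} - 2 x + 1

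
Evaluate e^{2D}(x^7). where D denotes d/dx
x^{7} + 14 x^{6} + 84 x^{5} + 280 x^{4} + 560 x^{3} + 672 x^{2} + 448 x + 128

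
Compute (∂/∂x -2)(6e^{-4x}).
- 36 e^{- 4 x}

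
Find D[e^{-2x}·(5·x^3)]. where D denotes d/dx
x^{2} \left(15 - 10 x\right) e^{- 2 x}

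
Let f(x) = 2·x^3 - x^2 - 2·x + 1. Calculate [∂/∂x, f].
6 x^{2} - 2 x - 2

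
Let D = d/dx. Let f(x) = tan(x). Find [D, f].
\frac{1}{\cos^{2}{\left(x \right)}}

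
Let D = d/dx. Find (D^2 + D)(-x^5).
5 x^{3} \left(- x - 4\right)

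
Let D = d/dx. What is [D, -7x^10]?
- 70 x^{9}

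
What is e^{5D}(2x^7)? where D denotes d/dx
2 x^{7} + 70 x^{6} + 1050 x^{5} + 8750 x^{4} + 43750 x^{3} + 131250 x^{2} + 218750 x + 156250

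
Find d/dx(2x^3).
6 x^{2}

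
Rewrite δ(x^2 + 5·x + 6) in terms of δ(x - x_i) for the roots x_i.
\frac{\delta(x + 3) + \delta(x + 2)}{1}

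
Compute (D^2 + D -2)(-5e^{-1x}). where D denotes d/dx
10 e^{- x}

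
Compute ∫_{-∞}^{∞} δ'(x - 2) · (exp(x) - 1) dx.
- e^{2}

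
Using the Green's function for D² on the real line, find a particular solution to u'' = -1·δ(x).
-\frac{|x|}{2}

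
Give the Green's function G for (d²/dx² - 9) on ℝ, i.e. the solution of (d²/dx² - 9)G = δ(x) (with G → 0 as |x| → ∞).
-\frac{e^{-3|x|}}{6}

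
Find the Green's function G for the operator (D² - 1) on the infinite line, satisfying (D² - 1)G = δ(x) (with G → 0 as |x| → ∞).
-\frac{e^{-|x|}}{2}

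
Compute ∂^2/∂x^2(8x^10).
720 x^{8}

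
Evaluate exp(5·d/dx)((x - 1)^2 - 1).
x^{2} + 8 x + 15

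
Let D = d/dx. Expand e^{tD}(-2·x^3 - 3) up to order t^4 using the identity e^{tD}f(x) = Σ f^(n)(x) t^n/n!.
- 2 t^{3} - 6 t^{2} x - 6 t x^{2} - 2 x^{3} - 3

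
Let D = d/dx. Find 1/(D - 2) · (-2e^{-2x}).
\frac{e^{- 2 x}}{2}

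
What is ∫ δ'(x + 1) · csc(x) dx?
\cot{\left(1 \right)} \csc{\left(1 \right)}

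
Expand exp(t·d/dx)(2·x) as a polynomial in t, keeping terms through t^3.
2 t + 2 x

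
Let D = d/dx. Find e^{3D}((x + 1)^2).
x^{2} + 8 x + 16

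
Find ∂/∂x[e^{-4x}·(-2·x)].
2 \left(4 x - 1\right) e^{- 4 x}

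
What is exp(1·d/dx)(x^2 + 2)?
x^{2} + 2 x + 3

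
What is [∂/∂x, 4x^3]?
12 x^{2}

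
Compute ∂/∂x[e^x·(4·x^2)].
4 x \left(x + 2\right) e^{x}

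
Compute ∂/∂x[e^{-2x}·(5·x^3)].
x^{2} \left(15 - 10 x\right) e^{- 2 x}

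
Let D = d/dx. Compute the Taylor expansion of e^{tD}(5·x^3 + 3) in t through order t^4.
5 t^{3} + 15 t^{2} x + 15 t x^{2} + 5 x^{3} + 3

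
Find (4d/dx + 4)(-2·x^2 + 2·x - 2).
8 x \left(- x - 1\right)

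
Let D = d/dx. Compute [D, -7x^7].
- 49 x^{6}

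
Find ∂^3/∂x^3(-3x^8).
- 1008 x^{5}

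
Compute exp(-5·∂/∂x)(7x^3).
7 x^{3} - 105 x^{2} + 525 x - 875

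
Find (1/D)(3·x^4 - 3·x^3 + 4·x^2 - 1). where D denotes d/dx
\frac{3 x^{5}}{5} - \frac{3 x^{4}}{4} + \frac{4 x^{3}}{3} - x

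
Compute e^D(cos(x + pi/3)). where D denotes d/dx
\cos{\left(x + 1 + \frac{\pi}{3} \right)}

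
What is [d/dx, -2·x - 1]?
-2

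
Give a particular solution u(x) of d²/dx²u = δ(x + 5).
\frac{|x + 5|}{2}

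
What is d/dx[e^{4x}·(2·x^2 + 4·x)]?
4 \left(2 x \left(x + 2\right) + x + 1\right) e^{4 x}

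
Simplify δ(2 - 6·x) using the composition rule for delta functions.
\frac{\delta(x - 1/3)}{6}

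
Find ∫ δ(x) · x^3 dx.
0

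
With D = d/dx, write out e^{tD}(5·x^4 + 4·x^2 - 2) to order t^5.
5 t^{4} + 20 t^{3} x + t^{2} \left(30 x^{2} + 4\right) + 4 t x \left(5 x^{2} + 2\right) + 5 x^{4} + 4 x^{2} - 2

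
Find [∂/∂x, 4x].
4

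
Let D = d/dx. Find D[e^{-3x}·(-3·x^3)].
9 x^{2} \left(x - 1\right) e^{- 3 x}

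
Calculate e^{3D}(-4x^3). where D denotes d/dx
- 4 x^{3} - 36 x^{2} - 108 x - 108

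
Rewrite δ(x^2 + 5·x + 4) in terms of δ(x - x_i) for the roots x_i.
\frac{\delta(x + 1) + \delta(x + 4)}{3}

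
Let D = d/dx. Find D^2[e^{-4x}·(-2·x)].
16 \left(1 - 2 x\right) e^{- 4 x}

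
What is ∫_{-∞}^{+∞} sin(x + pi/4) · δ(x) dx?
\frac{\sqrt{2}}{2}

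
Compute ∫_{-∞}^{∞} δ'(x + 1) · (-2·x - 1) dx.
2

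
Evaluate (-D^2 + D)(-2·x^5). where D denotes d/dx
10 x^{3} \left(4 - x\right)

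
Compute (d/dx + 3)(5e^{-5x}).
- 10 e^{- 5 x}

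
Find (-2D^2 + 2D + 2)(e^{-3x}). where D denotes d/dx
- 22 e^{- 3 x}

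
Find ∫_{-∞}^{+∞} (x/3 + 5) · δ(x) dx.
5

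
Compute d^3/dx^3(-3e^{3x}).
- 81 e^{3 x}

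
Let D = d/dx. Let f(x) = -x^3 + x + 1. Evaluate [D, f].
1 - 3 x^{2}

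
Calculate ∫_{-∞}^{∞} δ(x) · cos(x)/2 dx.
\frac{1}{2}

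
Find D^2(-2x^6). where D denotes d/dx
- 60 x^{4}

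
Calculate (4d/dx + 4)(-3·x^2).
12 x \left(- x - 2\right)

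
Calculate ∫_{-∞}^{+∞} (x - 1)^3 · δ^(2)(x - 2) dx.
6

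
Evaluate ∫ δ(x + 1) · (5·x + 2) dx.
-3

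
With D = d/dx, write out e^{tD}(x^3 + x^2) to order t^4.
t^{3} + t^{2} \left(3 x + 1\right) + t x \left(3 x + 2\right) + x^{3} + x^{2}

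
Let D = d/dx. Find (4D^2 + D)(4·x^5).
20 x^{3} \left(x + 16\right)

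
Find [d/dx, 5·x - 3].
5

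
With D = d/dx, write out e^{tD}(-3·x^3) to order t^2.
3 x \left(- 3 t^{2} - 3 t x - x^{2}\right)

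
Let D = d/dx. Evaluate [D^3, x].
3D^{2}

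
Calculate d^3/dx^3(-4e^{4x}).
- 256 e^{4 x}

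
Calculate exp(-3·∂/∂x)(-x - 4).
- x - 1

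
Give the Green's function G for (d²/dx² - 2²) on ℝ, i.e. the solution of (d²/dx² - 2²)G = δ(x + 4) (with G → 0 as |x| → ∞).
-\frac{e^{-2|x + 4|}}{4}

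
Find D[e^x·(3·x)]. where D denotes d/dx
3 \left(x + 1\right) e^{x}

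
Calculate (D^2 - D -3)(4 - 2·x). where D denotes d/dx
6 x - 10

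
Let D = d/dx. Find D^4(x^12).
11880 x^{8}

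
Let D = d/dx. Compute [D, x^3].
3 x^{2}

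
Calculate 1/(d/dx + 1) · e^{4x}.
\frac{e^{4 x}}{5}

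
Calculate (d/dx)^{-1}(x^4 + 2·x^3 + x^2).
\frac{x^{5}}{5} + \frac{x^{4}}{2} + \frac{x^{3}}{3}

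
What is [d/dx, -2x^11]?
- 22 x^{10}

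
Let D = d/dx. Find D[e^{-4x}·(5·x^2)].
10 x \left(1 - 2 x\right) e^{- 4 x}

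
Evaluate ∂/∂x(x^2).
2 x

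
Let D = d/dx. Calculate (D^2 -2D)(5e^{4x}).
40 e^{4 x}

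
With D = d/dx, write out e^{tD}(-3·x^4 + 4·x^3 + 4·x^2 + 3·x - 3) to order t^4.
- 3 t^{4} + t^{3} \left(4 - 12 x\right) + t^{2} \left(- 18 x^{2} + 12 x + 4\right) + t \left(- 12 x^{3} + 12 x^{2} + 8 x + 3\right) - 3 x^{4} + 4 x^{3} + 4 x^{2} + 3 x - 3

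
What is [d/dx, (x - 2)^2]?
2 x - 4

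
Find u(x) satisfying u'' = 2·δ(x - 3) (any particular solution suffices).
|x - 3|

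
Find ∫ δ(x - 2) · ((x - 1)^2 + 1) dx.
2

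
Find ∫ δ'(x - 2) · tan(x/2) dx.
- \frac{\tan^{2}{\left(1 \right)}}{2} - \frac{1}{2}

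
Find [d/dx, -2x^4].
- 8 x^{3}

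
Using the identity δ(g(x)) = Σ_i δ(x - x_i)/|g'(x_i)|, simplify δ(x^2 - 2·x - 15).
\frac{\delta(x + 3) + \delta(x - 5)}{8}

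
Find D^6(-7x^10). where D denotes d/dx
- 1058400 x^{4}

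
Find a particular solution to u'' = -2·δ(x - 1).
-|x - 1|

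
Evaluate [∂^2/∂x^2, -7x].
-14\frac{d}{dx}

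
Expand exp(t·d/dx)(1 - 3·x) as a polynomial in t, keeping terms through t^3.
- 3 t - 3 x + 1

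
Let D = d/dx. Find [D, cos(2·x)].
- 2 \sin{\left(2 x \right)}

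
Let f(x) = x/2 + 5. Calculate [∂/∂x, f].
\frac{1}{2}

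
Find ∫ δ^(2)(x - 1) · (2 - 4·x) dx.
0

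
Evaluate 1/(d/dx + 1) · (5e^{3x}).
\frac{5 e^{3 x}}{4}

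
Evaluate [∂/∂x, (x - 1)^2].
2 x - 2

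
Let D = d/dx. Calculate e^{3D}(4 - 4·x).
- 4 x - 8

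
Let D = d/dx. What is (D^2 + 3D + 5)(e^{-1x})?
3 e^{- x}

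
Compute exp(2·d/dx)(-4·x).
- 4 x - 8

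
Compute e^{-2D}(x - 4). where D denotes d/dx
x - 6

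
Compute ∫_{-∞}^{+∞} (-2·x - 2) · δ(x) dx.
-2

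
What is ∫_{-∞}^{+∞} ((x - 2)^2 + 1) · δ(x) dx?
5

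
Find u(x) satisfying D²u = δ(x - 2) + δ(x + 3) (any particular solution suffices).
\frac{|x - 2|}{2} + \frac{|x + 3|}{2}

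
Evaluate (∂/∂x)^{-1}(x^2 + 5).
\frac{x^{3}}{3} + 5 x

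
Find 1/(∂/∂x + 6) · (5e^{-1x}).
e^{- x}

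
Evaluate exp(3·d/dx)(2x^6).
2 x^{6} + 36 x^{5} + 270 x^{4} + 1080 x^{3} + 2430 x^{2} + 2916 x + 1458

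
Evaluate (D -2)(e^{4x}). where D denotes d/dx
2 e^{4 x}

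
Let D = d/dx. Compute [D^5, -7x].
-35D^{4}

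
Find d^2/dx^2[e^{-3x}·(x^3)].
3 x \left(3 x^{2} - 6 x + 2\right) e^{- 3 x}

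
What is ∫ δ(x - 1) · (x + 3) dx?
4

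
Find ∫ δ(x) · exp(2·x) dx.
1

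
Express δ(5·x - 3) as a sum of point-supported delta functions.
\frac{\delta(x - 3/5)}{5}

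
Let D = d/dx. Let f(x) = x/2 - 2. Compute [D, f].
\frac{1}{2}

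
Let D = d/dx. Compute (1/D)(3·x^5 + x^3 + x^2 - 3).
\frac{x^{6}}{2} + \frac{x^{4}}{4} + \frac{x^{3}}{3} - 3 x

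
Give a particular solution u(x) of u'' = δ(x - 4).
\frac{|x - 4|}{2}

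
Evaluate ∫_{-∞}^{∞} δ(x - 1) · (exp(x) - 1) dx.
-1 + e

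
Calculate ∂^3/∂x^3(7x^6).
840 x^{3}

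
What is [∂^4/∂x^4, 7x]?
28\frac{d^{3}}{dx^{3}}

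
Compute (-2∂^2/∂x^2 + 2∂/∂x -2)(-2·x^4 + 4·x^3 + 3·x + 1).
4 x^{4} - 24 x^{3} + 72 x^{2} - 54 x + 4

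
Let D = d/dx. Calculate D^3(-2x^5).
- 120 x^{2}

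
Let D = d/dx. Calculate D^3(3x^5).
180 x^{2}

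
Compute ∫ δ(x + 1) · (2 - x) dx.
3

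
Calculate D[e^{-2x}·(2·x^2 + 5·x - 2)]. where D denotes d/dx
\left(- 4 x^{2} - 6 x + 9\right) e^{- 2 x}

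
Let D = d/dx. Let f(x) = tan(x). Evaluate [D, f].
\frac{1}{\cos^{2}{\left(x \right)}}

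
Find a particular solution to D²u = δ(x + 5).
\frac{|x + 5|}{2}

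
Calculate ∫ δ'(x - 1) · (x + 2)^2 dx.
-6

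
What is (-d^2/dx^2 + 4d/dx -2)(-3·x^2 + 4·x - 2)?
6 x^{2} - 32 x + 26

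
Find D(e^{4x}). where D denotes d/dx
4 e^{4 x}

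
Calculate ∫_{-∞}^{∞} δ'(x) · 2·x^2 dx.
0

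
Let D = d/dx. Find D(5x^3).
15 x^{2}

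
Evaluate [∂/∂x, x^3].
3 x^{2}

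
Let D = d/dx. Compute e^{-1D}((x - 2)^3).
x^{3} - 9 x^{2} + 27 x - 27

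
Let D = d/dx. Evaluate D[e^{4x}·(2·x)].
\left(8 x + 2\right) e^{4 x}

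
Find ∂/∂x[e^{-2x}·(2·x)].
2 \left(1 - 2 x\right) e^{- 2 x}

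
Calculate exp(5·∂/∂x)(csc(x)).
\csc{\left(x + 5 \right)}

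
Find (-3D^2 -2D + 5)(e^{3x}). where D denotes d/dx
- 28 e^{3 x}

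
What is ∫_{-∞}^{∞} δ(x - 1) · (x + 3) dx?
4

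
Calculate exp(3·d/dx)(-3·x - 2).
- 3 x - 11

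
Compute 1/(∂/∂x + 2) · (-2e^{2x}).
- \frac{e^{2 x}}{2}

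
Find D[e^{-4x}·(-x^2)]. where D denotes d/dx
2 x \left(2 x - 1\right) e^{- 4 x}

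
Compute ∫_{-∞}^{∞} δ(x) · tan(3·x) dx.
0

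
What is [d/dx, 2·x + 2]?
2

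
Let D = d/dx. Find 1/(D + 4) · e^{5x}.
\frac{e^{5 x}}{9}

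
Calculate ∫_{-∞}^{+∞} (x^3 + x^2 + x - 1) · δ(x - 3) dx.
38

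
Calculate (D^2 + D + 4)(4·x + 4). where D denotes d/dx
16 x + 20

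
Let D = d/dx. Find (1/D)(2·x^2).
\frac{2 x^{3}}{3}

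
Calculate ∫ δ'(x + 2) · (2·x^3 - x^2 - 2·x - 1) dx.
-26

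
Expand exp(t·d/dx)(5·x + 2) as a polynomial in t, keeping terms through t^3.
5 t + 5 x + 2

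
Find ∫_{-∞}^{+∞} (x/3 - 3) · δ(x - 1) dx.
- \frac{8}{3}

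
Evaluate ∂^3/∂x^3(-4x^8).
- 1344 x^{5}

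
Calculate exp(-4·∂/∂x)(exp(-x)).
e^{4 - x}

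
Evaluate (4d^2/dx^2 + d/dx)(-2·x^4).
8 x^{2} \left(- x - 12\right)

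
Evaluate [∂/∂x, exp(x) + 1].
e^{x}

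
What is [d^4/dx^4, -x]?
-4\frac{d^{3}}{dx^{3}}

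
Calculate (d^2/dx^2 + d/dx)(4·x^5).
20 x^{3} \left(x + 4\right)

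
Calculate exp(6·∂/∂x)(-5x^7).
- 5 x^{7} - 210 x^{6} - 3780 x^{5} - 37800 x^{4} - 226800 x^{3} - 816480 x^{2} - 1632960 x - 1399680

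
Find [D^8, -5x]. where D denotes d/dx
-40D^{7}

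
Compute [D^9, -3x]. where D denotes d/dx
-27D^{8}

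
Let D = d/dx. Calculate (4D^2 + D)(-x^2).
- 2 x - 8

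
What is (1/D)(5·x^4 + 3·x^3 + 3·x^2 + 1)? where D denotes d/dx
x^{5} + \frac{3 x^{4}}{4} + x^{3} + x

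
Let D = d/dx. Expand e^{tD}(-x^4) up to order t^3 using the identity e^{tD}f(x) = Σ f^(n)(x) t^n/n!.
x \left(- 4 t^{3} - 6 t^{2} x - 4 t x^{2} - x^{3}\right)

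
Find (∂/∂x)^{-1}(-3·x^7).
- \frac{3 x^{8}}{8}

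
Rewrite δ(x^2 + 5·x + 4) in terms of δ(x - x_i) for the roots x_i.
\frac{\delta(x + 1) + \delta(x + 4)}{3}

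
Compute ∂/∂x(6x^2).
12 x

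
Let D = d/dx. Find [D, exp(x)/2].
\frac{e^{x}}{2}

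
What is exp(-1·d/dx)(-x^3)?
- x^{3} + 3 x^{2} - 3 x + 1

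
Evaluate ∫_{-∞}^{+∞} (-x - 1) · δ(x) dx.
-1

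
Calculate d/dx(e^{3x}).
3 e^{3 x}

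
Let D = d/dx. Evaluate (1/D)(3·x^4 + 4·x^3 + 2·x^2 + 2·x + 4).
\frac{3 x^{5}}{5} + x^{4} + \frac{2 x^{3}}{3} + x^{2} + 4 x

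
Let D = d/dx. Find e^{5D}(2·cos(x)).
2 \cos{\left(x + 5 \right)}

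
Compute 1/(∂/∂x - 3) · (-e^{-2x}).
\frac{e^{- 2 x}}{5}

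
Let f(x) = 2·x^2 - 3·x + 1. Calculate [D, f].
4 x - 3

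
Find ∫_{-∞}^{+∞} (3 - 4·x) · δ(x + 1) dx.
7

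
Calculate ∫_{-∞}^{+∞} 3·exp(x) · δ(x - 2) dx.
3 e^{2}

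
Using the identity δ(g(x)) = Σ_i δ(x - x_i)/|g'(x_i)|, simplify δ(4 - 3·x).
\frac{\delta(x - 4/3)}{3}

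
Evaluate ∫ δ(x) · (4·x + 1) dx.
1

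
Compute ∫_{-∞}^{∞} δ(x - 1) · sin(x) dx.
\sin{\left(1 \right)}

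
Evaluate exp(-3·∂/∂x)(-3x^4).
- 3 x^{4} + 36 x^{3} - 162 x^{2} + 324 x - 243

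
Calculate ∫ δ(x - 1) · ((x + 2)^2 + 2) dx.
11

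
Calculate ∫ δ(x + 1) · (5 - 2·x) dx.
7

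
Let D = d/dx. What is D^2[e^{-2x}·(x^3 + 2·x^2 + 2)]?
2 \left(2 x^{3} - 2 x^{2} - 5 x + 6\right) e^{- 2 x}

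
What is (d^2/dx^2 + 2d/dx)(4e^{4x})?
96 e^{4 x}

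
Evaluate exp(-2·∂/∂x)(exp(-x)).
e^{2 - x}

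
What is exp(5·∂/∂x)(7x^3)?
7 x^{3} + 105 x^{2} + 525 x + 875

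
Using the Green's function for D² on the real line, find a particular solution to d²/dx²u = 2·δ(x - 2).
|x - 2|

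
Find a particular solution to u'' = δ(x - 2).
\frac{|x - 2|}{2}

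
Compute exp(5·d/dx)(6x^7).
6 x^{7} + 210 x^{6} + 3150 x^{5} + 26250 x^{4} + 131250 x^{3} + 393750 x^{2} + 656250 x + 468750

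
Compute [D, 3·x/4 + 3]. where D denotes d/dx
\frac{3}{4}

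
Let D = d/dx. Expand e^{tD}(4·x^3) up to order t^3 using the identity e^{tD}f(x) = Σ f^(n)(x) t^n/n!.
4 t^{3} + 12 t^{2} x + 12 t x^{2} + 4 x^{3}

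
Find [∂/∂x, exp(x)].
e^{x}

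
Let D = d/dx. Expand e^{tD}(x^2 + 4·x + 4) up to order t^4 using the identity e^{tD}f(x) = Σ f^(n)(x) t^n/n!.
t^{2} + 2 t \left(x + 2\right) + x^{2} + 4 x + 4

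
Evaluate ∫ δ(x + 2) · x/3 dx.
- \frac{2}{3}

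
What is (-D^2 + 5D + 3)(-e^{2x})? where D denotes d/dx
- 9 e^{2 x}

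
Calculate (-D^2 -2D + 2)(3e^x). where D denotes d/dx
- 3 e^{x}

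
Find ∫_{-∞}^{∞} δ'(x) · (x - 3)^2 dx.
6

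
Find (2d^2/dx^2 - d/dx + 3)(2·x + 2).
6 x + 4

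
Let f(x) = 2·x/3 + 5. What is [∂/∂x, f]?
\frac{2}{3}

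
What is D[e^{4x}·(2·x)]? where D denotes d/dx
\left(8 x + 2\right) e^{4 x}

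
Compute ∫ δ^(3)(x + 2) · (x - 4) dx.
0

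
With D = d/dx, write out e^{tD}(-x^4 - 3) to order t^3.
- 4 t^{3} x - 6 t^{2} x^{2} - 4 t x^{3} - x^{4} - 3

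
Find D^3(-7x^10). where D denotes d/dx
- 5040 x^{7}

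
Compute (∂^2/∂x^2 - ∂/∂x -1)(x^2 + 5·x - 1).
- x^{2} - 7 x - 2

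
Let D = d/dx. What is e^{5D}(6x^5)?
6 x^{5} + 150 x^{4} + 1500 x^{3} + 7500 x^{2} + 18750 x + 18750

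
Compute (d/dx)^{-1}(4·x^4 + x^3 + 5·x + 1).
\frac{4 x^{5}}{5} + \frac{x^{4}}{4} + \frac{5 x^{2}}{2} + x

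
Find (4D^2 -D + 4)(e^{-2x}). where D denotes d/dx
22 e^{- 2 x}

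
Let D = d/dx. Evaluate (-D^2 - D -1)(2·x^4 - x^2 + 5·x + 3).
- 2 x^{4} - 8 x^{3} - 23 x^{2} - 3 x - 6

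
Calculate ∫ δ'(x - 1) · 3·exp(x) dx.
- 3 e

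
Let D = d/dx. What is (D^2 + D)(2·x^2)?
4 x + 4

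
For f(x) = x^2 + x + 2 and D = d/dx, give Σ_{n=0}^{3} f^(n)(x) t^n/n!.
t^{2} + t \left(2 x + 1\right) + x^{2} + x + 2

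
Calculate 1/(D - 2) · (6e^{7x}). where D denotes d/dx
\frac{6 e^{7 x}}{5}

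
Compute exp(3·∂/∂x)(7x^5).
7 x^{5} + 105 x^{4} + 630 x^{3} + 1890 x^{2} + 2835 x + 1701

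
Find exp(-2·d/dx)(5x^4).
5 x^{4} - 40 x^{3} + 120 x^{2} - 160 x + 80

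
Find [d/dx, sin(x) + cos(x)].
- \sin{\left(x \right)} + \cos{\left(x \right)}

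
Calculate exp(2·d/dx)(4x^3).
4 x^{3} + 24 x^{2} + 48 x + 32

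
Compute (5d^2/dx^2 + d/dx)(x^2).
2 x + 10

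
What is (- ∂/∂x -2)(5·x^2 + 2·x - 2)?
- 10 x^{2} - 14 x + 2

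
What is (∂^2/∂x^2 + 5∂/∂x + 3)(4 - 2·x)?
2 - 6 x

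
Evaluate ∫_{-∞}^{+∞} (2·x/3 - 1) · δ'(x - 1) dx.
- \frac{2}{3}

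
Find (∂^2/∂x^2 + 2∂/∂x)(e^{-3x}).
3 e^{- 3 x}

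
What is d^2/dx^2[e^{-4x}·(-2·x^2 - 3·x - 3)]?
4 \left(- 8 x^{2} - 4 x - 7\right) e^{- 4 x}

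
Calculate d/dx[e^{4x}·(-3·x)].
\left(- 12 x - 3\right) e^{4 x}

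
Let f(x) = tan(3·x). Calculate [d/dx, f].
\frac{3}{\cos^{2}{\left(3 x \right)}}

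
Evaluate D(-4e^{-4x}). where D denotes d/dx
16 e^{- 4 x}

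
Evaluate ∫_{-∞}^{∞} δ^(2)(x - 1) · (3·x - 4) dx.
0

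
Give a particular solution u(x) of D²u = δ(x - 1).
\frac{|x - 1|}{2}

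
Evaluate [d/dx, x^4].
4 x^{3}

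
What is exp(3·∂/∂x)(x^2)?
x^{2} + 6 x + 9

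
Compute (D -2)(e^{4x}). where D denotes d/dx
2 e^{4 x}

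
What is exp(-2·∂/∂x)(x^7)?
x^{7} - 14 x^{6} + 84 x^{5} - 280 x^{4} + 560 x^{3} - 672 x^{2} + 448 x - 128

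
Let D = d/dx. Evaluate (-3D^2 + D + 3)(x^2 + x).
3 x^{2} + 5 x - 5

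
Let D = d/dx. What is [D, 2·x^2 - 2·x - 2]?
4 x - 2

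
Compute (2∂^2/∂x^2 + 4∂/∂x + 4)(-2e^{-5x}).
- 68 e^{- 5 x}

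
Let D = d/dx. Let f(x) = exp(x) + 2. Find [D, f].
e^{x}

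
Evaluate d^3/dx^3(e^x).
e^{x}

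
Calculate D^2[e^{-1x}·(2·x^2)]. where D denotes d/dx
2 \left(x^{2} - 4 x + 2\right) e^{- x}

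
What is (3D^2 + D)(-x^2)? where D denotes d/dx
- 2 x - 6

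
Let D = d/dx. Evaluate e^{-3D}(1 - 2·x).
7 - 2 x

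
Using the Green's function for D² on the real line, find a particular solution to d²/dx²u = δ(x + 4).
\frac{|x + 4|}{2}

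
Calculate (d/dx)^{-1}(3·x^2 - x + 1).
x^{3} - \frac{x^{2}}{2} + x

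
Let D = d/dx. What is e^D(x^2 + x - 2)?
x \left(x + 3\right)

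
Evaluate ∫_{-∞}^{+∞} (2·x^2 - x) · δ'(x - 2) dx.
-7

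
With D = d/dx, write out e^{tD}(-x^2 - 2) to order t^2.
- t^{2} - 2 t x - x^{2} - 2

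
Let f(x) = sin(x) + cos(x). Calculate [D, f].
- \sin{\left(x \right)} + \cos{\left(x \right)}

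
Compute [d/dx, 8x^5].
40 x^{4}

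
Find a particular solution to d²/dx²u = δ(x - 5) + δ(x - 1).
\frac{|x - 5|}{2} + \frac{|x - 1|}{2}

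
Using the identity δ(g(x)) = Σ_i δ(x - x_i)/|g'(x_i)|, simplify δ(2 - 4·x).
\frac{\delta(x - 1/2)}{4}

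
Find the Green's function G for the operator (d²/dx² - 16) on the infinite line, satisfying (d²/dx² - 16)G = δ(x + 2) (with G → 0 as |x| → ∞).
-\frac{e^{-4|x + 2|}}{8}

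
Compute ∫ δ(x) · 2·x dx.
0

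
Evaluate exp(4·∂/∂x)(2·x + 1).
2 x + 9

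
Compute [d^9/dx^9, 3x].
27\frac{d^{8}}{dx^{8}}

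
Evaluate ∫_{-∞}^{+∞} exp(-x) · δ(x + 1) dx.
e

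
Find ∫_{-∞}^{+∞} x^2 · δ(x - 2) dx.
4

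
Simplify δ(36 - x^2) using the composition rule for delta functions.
\frac{\delta(x - 6) + \delta(x + 6)}{12}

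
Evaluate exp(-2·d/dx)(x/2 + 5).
\frac{x}{2} + 4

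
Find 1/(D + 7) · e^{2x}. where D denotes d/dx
\frac{e^{2 x}}{9}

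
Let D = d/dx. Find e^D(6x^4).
6 x^{4} + 24 x^{3} + 36 x^{2} + 24 x + 6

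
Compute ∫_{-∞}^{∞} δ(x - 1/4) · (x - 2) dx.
- \frac{7}{4}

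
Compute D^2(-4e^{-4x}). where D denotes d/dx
- 64 e^{- 4 x}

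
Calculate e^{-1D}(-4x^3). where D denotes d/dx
- 4 x^{3} + 12 x^{2} - 12 x + 4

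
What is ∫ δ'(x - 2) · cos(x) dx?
\sin{\left(2 \right)}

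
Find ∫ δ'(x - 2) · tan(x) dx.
- \frac{1}{\cos^{2}{\left(2 \right)}}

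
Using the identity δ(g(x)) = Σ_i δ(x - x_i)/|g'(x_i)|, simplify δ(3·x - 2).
\frac{\delta(x - 2/3)}{3}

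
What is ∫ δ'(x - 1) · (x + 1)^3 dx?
-12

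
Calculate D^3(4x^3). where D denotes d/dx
24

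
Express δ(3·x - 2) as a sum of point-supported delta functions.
\frac{\delta(x - 2/3)}{3}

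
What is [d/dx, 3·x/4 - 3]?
\frac{3}{4}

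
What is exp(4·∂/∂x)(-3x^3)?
- 3 x^{3} - 36 x^{2} - 144 x - 192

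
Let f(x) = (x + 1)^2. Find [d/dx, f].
2 x + 2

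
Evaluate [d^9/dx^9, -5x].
-45\frac{d^{8}}{dx^{8}}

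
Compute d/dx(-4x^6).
- 24 x^{5}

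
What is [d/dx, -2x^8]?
- 16 x^{7}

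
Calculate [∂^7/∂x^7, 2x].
14\frac{d^{6}}{dx^{6}}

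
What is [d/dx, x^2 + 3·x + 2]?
2 x + 3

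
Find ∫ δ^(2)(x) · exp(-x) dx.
1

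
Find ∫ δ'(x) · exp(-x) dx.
1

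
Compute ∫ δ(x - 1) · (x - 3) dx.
-2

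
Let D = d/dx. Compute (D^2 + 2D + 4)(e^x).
7 e^{x}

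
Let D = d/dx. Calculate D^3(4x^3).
24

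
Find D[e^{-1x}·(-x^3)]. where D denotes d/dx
x^{2} \left(x - 3\right) e^{- x}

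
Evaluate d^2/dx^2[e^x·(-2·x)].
2 \left(- x - 2\right) e^{x}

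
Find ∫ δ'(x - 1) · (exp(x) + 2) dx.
- e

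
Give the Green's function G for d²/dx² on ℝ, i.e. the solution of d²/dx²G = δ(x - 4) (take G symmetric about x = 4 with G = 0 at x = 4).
\frac{|x - 4|}{2}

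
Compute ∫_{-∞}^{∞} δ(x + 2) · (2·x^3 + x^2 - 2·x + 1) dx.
-7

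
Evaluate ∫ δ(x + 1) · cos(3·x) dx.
\cos{\left(3 \right)}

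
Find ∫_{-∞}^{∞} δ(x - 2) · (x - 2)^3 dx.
0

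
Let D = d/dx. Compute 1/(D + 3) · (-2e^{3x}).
- \frac{e^{3 x}}{3}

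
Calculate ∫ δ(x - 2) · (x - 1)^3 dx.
1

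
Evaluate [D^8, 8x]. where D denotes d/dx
64D^{7}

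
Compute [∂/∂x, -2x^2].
- 4 x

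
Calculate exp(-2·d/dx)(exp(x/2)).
e^{\frac{x}{2} - 1}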